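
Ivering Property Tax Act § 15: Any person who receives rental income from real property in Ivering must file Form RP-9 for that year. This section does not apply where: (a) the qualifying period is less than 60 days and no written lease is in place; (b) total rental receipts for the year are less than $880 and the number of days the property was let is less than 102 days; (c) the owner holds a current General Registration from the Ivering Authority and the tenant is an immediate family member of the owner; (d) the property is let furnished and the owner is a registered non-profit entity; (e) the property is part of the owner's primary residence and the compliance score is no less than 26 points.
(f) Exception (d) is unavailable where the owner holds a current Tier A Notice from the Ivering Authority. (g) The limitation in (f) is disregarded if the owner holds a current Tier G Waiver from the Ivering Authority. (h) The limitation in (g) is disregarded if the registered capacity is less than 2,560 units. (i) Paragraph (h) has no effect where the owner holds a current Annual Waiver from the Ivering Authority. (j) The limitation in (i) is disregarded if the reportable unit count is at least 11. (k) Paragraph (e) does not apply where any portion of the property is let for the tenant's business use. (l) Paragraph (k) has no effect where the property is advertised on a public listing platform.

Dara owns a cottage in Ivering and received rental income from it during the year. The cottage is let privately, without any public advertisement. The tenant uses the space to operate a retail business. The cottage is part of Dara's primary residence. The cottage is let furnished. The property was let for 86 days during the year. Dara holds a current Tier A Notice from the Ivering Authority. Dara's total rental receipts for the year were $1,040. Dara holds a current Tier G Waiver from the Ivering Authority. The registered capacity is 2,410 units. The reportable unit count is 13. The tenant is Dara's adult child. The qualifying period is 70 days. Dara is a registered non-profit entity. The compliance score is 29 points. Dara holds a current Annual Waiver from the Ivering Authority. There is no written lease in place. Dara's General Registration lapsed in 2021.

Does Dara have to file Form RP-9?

Exception (a) does not apply: the qualifying period is 70 days, not less than 60 days.
Exception (b) fails — total rental receipts for the year are $1,040, not less than $880.
Exception (c) requires that the owner holds a current General Registration from the Ivering Authority; but the General Registration is not current, so (c) is unavailable.
All of (d)'s requirements are met (the property is let furnished; Dara is a registered non-profit). However, paragraphs (f)–(j) must be considered: (f) operates against (d): a current Tier A Notice is held. (g) is triggered (a current Tier G Waiver is held), but is set aside by (h): (h) operates against (g): the registered capacity is 2,410 units, less than the 2,560 units limit. (i) would limit (h) — a current Annual Waiver is held — but (j) sets (i) aside: (j) applies — the reportable unit count is 13, meeting the 11 threshold. So (d) is unavailable.
Exception (e): the cottage is part of the primary residence; the compliance score is 29 points, meeting the 26 points threshold — every condition holds. Turning to paragraphs (k)–(l): (k) is engaged — the space is let for business use. (l) does not operate here (the property is let privately without advertisement), so (k) stands. (e) is therefore removed.
No exception displaces § 15.

Yes — Dara must file Form RP-9.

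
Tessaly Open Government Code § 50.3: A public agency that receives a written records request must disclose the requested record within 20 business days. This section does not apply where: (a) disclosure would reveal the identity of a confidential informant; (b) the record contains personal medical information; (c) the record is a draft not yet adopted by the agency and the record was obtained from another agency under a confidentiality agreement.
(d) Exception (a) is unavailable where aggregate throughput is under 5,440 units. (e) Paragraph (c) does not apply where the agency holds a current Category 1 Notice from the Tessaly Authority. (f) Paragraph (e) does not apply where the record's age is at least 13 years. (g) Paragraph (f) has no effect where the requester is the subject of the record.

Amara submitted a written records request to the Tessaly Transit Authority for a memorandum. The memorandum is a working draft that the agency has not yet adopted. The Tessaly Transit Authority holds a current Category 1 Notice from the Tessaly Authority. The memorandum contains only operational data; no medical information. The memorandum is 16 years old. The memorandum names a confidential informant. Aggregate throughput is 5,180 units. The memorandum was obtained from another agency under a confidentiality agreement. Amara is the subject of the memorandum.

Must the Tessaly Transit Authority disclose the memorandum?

Yes — the Tessaly Transit Authority must disclose the memorandum.

All of (a)'s requirements are met (the memorandum names a confidential informant). However, paragraph (d) must be considered: (d) operates against (a): aggregate throughput is 5,180 units, under the 5,440 units limit. So (a) is unavailable.
Exception (b) requires that the record contains personal medical information; but the memorandum contains only operational data, so (b) is unavailable.
Exception (c)'s conditions are all satisfied: the memorandum is an unadopted draft; the memorandum was obtained under a confidentiality agreement. But applying paragraphs (e)–(g): (e) is triggered — a current Category 1 Notice is held. (f) would limit (e) — the record's age is 16 years, meeting the 13 years threshold — but (g) sets (f) aside: (g) operates against (f): Amara is the subject of the memorandum. So (c) is unavailable.
No exception displaces § 50.3.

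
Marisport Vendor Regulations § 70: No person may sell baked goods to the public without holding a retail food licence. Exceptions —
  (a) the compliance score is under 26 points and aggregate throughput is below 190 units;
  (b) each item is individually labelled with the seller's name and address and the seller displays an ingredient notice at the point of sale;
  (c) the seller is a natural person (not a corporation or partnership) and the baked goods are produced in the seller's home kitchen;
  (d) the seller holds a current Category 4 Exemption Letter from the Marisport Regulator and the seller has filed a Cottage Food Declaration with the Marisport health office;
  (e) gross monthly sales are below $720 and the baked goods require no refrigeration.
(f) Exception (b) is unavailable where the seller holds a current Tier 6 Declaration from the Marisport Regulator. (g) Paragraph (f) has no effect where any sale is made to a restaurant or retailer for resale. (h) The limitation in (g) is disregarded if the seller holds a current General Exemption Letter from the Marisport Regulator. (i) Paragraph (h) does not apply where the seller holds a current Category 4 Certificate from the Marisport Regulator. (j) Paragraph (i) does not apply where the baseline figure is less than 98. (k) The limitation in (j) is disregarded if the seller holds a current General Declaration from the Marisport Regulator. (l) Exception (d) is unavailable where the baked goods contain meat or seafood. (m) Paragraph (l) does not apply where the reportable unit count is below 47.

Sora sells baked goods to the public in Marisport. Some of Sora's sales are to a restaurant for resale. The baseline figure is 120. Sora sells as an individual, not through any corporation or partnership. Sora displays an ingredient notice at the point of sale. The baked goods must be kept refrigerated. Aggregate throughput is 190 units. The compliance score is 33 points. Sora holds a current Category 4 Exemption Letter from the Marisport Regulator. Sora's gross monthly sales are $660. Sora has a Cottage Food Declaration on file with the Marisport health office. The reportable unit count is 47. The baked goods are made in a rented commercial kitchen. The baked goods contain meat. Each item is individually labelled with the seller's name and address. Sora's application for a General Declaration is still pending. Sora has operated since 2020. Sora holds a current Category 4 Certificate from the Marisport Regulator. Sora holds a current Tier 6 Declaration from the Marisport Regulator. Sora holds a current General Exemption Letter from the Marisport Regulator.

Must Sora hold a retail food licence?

No — exception (b) applies; Sora is not required to hold a retail food licence.

Exception (a) fails — the compliance score is 33 points, not under 26 points.
Exception (b): items are individually labelled; an ingredient notice is displayed — every condition holds. Applying paragraphs (f)–(k): (f) would limit (b) — a current Tier 6 Declaration is held — but (g) sets (f) aside: (g) operates against (f): some sales are to a restaurant for resale. (h) is engaged (a current General Exemption Letter is held), but yields to (i): (i) operates against (h): a current Category 4 Certificate is held. (j), which would lift (i), is not triggered — the baseline figure is 120, not less than 98. So (b) applies.
Exception (c) requires that the baked goods are produced in the seller's home kitchen; but the baked goods are made in a commercial kitchen, not a home kitchen, so (c) is unavailable.
All of (d)'s requirements are met (a current Category 4 Exemption Letter is held; a Cottage Food Declaration is on file). However, paragraphs (l)–(m) must be considered: (l) is triggered — the baked goods contain meat. (m) is inapplicable (the reportable unit count is 47, not below 47), so (l) stands. (d) is therefore removed.
Exception (e) requires that the baked goods require no refrigeration; but the baked goods require refrigeration, so (e) is unavailable.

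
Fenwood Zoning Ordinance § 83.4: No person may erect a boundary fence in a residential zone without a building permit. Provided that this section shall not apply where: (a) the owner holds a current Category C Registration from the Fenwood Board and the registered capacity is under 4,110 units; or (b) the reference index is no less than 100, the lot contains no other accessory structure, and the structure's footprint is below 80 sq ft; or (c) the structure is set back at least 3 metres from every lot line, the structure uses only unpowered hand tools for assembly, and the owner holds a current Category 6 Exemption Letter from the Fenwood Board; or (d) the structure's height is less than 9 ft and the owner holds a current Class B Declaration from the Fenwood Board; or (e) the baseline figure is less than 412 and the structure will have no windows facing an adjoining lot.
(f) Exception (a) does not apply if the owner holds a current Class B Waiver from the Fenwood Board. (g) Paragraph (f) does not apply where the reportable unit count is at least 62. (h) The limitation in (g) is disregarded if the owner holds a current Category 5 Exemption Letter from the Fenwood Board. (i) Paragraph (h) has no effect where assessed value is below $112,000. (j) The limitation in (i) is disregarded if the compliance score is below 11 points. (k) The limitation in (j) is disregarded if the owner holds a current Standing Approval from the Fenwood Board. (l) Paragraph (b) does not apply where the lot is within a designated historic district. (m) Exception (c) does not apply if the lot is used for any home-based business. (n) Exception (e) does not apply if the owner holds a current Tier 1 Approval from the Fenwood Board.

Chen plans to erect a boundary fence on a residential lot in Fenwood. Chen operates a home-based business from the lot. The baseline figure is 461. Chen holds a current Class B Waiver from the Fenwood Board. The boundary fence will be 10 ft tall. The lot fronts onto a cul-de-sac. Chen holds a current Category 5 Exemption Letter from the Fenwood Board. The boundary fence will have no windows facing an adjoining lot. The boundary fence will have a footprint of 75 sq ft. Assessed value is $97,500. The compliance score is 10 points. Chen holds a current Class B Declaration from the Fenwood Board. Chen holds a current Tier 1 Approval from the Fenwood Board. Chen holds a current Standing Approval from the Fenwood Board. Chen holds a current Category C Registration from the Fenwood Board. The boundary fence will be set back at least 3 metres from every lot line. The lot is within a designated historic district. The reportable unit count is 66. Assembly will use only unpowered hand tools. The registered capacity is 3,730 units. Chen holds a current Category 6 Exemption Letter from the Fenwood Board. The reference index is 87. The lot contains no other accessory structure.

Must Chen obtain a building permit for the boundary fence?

Exception (a) is satisfied on its face — a current Category C Registration is held; the registered capacity is 3,730 units, under the 4,110 units limit. Under paragraphs (f)–(k): (f) would limit (a) — a current Class B Waiver is held — but (g) sets (f) aside: (g) operates against (f): the reportable unit count is 66, meeting the 62 threshold. (h) applies (a current Category 5 Exemption Letter is held), but is displaced by (i): (i) is triggered — assessed value is $97,500, below the $112,000 limit. (j) would limit (i) — the compliance score is 10 points, below the 11 points limit — but (k) sets (j) aside: (k) operates — a current Standing Approval is held. So (a) applies.
Exception (b) requires that the reference index is no less than 100; but the reference index is 87, short of 100, so (b) is unavailable.
Exception (c) is satisfied on its face — the setback is at least 3 m on every side; assembly uses only hand tools; a current Category 6 Exemption Letter is held. But applying paragraph (m): (m) operates — a home-based business operates on the lot. Exception (c) does not apply.
Exception (d) requires that the structure's height is less than 9 ft; but the structure's height is 10 ft, not less than 9 ft, so (d) is unavailable.
Exception (e) requires that the baseline figure is less than 412; but the baseline figure is 461, not less than 412, so (e) is unavailable.

No — exception (a) applies; Chen does not need a building permit.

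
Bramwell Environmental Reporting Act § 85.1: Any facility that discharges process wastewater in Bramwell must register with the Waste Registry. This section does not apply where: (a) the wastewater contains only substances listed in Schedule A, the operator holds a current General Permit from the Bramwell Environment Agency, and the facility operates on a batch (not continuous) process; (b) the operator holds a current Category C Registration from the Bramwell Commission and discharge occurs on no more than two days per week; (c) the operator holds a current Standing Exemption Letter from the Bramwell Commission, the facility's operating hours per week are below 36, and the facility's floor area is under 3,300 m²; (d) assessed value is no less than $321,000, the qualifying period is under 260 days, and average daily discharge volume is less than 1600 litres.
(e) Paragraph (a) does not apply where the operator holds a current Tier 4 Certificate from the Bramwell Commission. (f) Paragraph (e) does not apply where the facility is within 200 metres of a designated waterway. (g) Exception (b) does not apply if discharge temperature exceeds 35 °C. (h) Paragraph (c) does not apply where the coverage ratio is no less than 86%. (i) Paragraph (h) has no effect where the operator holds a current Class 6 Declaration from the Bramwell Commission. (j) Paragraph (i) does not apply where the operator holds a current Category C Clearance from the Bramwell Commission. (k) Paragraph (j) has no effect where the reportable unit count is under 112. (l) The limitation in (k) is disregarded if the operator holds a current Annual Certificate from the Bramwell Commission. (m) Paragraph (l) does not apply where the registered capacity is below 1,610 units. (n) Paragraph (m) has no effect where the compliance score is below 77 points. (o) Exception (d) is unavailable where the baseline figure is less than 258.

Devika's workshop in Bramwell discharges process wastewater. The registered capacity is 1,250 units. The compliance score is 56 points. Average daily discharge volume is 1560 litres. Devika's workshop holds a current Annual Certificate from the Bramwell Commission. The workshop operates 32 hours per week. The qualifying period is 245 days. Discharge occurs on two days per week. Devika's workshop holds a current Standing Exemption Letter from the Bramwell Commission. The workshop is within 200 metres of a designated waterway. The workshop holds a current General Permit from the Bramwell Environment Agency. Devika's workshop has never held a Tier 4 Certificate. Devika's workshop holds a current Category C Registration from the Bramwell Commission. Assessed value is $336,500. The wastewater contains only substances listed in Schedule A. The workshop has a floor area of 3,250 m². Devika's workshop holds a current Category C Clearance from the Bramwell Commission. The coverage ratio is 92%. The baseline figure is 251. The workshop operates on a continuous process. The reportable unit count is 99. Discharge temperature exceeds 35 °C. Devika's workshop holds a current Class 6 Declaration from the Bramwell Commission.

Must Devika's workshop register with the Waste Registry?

Exception (a) fails — the facility operates on a continuous process.
Exception (b): a current Category C Registration is held; discharge occurs on no more than two days per week — every condition holds. But: (g) operates — discharge temperature exceeds 35 °C. (b) is therefore removed.
All of (c)'s requirements are met (a current Standing Exemption Letter is held; the facility's operating hours per week are 32, below the 36 limit; the facility's floor area is 3,250 m², under the 3,300 m² limit). But applying paragraphs (h)–(n): (h) operates — the coverage ratio is 92%, meeting the 86% threshold. (i) would limit (h) — a current Class 6 Declaration is held — but (j) sets (i) aside: (j) is triggered — a current Category C Clearance is held. (k) would limit (j) — the reportable unit count is 99, under the 112 limit — but (l) sets (k) aside: (l) operates against (k): a current Annual Certificate is held. (m) would limit (l) — the registered capacity is 1,250 units, below the 1,610 units limit — but (n) sets (m) aside: (n) operates against (m): the compliance score is 56 points, below the 77 points limit. So (c) is unavailable.
Exception (d): assessed value is $336,500, meeting the $321,000 threshold; the qualifying period is 245 days, under the 260 days limit; average daily discharge volume is 1560 litres, less than the 1600 litres limit — every condition holds. But: (o) operates against (d): the baseline figure is 251, less than the 258 limit. Exception (d) does not apply.
No exception is made out. Devika's workshop falls within the general rule.

Yes — Devika's workshop must register with the Waste Registry.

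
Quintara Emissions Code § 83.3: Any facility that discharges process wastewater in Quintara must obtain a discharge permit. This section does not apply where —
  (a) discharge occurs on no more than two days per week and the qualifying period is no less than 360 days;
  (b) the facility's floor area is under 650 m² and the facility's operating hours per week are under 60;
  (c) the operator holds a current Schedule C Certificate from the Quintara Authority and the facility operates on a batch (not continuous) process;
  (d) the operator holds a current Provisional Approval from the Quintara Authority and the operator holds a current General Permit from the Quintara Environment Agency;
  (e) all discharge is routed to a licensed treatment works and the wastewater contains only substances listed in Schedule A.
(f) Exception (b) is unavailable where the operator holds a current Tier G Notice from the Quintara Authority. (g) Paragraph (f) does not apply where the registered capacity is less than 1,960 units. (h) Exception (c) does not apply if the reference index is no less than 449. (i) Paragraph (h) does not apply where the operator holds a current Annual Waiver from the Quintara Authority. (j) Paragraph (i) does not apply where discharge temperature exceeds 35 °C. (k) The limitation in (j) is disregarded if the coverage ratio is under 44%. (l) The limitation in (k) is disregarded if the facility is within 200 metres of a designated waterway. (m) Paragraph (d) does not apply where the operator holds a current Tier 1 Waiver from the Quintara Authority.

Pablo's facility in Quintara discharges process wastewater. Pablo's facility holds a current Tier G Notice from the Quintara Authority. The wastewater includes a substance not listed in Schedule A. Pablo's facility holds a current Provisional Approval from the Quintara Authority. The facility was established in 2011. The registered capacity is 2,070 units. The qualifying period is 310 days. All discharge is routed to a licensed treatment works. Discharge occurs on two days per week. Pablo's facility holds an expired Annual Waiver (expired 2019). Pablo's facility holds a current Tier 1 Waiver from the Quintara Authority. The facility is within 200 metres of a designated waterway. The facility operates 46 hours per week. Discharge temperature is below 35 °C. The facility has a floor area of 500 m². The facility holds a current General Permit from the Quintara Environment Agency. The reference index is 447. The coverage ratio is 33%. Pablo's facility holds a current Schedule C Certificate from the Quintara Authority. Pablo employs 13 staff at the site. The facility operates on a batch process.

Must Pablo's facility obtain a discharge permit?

Exception (a) fails — the qualifying period is 310 days, short of 360 days.
Exception (b): the facility's floor area is 500 m², under the 650 m² limit; the facility's operating hours per week are 46, under the 60 limit — every condition holds. However, paragraphs (f)–(g) must be considered: (f) operates — a current Tier G Notice is held. (g), which would lift (f), is inapplicable — the registered capacity is 2,070 units, not less than 1,960 units. Exception (b) does not apply.
Exception (c) is satisfied on its face — a current Schedule C Certificate is held; the facility operates on a batch process. Applying paragraphs (h)–(l): (h), which would limit (c), is not engaged: the reference index is 447, short of 449. (c) remains available.
Exception (d): a current Provisional Approval is held; a current General Permit is held — every condition holds. Turning to paragraph (m): (m) operates against (d): a current Tier 1 Waiver is held. So (d) is unavailable.
Exception (e) does not apply: the wastewater includes a non-Schedule-A substance.

No — exception (c) applies; Pablo's facility is not required to obtain a discharge permit.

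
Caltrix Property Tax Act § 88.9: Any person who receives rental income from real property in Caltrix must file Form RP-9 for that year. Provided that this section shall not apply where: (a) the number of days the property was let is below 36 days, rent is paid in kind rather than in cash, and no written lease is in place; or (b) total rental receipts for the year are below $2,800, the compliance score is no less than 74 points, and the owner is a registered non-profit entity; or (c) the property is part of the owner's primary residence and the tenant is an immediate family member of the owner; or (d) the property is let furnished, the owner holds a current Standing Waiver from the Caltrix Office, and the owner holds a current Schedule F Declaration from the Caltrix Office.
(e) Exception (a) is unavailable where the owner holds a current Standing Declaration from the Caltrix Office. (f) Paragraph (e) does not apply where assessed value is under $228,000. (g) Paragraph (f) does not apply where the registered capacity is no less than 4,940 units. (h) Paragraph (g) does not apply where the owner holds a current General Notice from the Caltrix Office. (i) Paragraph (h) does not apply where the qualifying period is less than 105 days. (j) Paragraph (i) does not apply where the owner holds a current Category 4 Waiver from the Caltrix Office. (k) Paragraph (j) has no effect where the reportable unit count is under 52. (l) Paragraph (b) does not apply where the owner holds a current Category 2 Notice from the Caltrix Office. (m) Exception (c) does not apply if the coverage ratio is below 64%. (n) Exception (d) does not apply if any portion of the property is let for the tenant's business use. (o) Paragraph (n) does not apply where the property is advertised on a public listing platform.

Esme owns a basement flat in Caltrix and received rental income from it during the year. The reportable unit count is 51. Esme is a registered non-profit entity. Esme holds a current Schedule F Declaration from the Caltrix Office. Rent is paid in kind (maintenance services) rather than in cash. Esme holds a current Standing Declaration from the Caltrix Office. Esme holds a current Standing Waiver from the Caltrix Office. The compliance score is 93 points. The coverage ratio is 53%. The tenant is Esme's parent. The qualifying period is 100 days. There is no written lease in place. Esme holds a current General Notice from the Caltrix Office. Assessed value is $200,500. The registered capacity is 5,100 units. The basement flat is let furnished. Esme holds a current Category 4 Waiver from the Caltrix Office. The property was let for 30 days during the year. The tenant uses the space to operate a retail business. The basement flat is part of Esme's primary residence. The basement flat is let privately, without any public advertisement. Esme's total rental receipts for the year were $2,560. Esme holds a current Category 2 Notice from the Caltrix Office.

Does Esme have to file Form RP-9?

Yes — Esme must file Form RP-9.

Exception (a) is satisfied on its face — the number of days the property was let is 30 days, below the 36 days limit; rent is paid in kind; there is no written lease. Turning to paragraphs (e)–(k): (e) operates against (a): a current Standing Declaration is held. (f) operates (assessed value is $200,500, under the $228,000 limit), but is itself disapplied by (g): (g) is triggered — the registered capacity is 5,100 units, meeting the 4,940 units threshold. (h) is engaged (a current General Notice is held), but is itself disapplied by (i): (i) operates — the qualifying period is 100 days, less than the 105 days limit. (j) applies (a current Category 4 Waiver is held), but yields to (k): (k) operates against (j): the reportable unit count is 51, under the 52 limit. Exception (a) does not apply.
Exception (b) is satisfied on its face — total rental receipts for the year are $2,560, below the $2,800 limit; the compliance score is 93 points, meeting the 74 points threshold; Esme is a registered non-profit. But applying paragraph (l): (l) operates against (b): a current Category 2 Notice is held. (b) is therefore removed.
Exception (c)'s conditions are all satisfied: the basement flat is part of the primary residence; the tenant is an immediate family member. But applying paragraph (m): (m) is engaged — the coverage ratio is 53%, below the 64% limit. So (c) is unavailable.
Exception (d) is satisfied on its face — the property is let furnished; a current Standing Waiver is held; a current Schedule F Declaration is held. Turning to paragraphs (n)–(o): (n) is triggered — the space is let for business use. (o) is inapplicable (the property is let privately without advertisement), so (n) stands. (d) is therefore removed.
No exception is made out. Esme falls within the general rule.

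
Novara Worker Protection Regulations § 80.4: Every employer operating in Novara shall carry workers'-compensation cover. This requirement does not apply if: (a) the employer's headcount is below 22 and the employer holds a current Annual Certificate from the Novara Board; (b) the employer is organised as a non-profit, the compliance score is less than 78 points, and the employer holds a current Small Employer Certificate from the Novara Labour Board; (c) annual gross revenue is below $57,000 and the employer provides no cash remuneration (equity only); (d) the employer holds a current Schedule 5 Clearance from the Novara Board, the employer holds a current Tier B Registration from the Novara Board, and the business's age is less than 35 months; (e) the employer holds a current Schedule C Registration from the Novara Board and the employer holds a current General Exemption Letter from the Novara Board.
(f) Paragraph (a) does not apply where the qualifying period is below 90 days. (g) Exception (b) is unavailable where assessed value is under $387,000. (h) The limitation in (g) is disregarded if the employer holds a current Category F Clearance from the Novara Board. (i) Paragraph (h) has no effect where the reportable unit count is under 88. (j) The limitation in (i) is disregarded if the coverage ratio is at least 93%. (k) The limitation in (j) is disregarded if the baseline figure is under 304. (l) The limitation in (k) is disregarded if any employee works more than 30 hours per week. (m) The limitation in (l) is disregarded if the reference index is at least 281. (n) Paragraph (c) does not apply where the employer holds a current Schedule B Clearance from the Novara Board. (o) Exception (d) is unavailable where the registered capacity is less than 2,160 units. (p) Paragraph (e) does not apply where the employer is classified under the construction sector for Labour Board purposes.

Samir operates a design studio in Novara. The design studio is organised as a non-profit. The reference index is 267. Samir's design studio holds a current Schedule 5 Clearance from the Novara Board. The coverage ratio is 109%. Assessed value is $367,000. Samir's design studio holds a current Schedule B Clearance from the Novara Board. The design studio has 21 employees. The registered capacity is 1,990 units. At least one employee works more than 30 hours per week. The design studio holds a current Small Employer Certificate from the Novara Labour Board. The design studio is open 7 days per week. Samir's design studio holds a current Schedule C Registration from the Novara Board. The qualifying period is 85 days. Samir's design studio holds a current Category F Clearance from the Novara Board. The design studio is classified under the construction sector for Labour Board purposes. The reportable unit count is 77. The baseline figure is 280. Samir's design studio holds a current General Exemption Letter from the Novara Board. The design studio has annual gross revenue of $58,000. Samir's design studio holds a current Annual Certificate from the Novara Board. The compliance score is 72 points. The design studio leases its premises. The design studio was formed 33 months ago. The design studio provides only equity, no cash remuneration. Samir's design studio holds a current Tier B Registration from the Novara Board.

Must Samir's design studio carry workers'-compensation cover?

No — exception (b) applies; Samir's design studio is not required to carry workers'-compensation cover.

Exception (a)'s conditions are all satisfied: the employer's headcount is 21, below the 22 limit; a current Annual Certificate is held. But: (f) operates against (a): the qualifying period is 85 days, below the 90 days limit. So (a) is unavailable.
Exception (b) is satisfied on its face — the employer is a non-profit; the compliance score is 72 points, less than the 78 points limit; a current Small Employer Certificate is held. As to paragraphs (g)–(m): (g) would limit (b) — assessed value is $367,000, under the $387,000 limit — but (h) sets (g) aside: (h) operates against (g): a current Category F Clearance is held. (i) would limit (h) — the reportable unit count is 77, under the 88 limit — but (j) sets (i) aside: (j) is engaged — the coverage ratio is 109%, meeting the 93% threshold. (k) would limit (j) — the baseline figure is 280, under the 304 limit — but (l) sets (k) aside: (l) operates against (k): at least one employee exceeds 30 hours/week. (m), which would lift (l), is not engaged — the reference index is 267, short of 281. (b) remains available.
Exception (c) fails — annual gross revenue is $58,000, not below $57,000.
Exception (d) is satisfied on its face — a current Schedule 5 Clearance is held; a current Tier B Registration is held; the business's age is 33 months, less than the 35 months limit. But applying paragraph (o): (o) is engaged — the registered capacity is 1,990 units, less than the 2,160 units limit. Exception (d) does not apply.
Exception (e): a current Schedule C Registration is held; a current General Exemption Letter is held — every condition holds. But: (p) is engaged — the design studio is classified under the construction sector. So (e) is unavailable.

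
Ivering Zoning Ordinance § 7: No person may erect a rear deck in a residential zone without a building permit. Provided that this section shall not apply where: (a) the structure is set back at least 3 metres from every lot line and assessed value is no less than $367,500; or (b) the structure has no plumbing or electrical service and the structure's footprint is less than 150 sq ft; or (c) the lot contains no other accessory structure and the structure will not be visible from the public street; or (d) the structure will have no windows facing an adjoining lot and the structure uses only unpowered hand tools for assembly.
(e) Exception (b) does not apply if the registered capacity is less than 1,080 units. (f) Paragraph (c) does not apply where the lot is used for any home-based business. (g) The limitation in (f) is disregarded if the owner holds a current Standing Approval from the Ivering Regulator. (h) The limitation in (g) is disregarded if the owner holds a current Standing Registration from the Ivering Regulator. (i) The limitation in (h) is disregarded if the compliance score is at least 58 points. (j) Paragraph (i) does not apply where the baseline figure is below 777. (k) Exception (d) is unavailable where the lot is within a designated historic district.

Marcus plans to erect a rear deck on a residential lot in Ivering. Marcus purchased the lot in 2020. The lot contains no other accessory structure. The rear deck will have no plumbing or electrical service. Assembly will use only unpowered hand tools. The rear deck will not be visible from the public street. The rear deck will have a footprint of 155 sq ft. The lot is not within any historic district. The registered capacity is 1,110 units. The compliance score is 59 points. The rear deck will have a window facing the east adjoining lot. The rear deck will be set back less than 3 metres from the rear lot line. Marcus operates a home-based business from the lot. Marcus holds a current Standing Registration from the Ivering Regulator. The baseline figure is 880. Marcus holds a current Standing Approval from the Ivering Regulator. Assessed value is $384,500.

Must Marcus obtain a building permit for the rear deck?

No — exception (c) applies; Marcus does not need a building permit.

Exception (a) does not apply: the rear setback is under 3 m.
Exception (b) requires that the structure's footprint is less than 150 sq ft; but the structure's footprint is 155 sq ft, not less than 150 sq ft, so (b) is unavailable.
Exception (c)'s conditions are all satisfied: the lot has no other accessory structure; the structure will not be visible from the street. Applying paragraphs (f)–(j): (f) is triggered (a home-based business operates on the lot), but is overridden by (g): (g) operates against (f): a current Standing Approval is held. (h) is triggered (a current Standing Registration is held), but is overridden by (i): (i) operates against (h): the compliance score is 59 points, meeting the 58 points threshold. (j), which would lift (i), does not operate here — the baseline figure is 880, not below 777. So (c) applies.
Exception (d) does not apply: a window faces an adjoining lot.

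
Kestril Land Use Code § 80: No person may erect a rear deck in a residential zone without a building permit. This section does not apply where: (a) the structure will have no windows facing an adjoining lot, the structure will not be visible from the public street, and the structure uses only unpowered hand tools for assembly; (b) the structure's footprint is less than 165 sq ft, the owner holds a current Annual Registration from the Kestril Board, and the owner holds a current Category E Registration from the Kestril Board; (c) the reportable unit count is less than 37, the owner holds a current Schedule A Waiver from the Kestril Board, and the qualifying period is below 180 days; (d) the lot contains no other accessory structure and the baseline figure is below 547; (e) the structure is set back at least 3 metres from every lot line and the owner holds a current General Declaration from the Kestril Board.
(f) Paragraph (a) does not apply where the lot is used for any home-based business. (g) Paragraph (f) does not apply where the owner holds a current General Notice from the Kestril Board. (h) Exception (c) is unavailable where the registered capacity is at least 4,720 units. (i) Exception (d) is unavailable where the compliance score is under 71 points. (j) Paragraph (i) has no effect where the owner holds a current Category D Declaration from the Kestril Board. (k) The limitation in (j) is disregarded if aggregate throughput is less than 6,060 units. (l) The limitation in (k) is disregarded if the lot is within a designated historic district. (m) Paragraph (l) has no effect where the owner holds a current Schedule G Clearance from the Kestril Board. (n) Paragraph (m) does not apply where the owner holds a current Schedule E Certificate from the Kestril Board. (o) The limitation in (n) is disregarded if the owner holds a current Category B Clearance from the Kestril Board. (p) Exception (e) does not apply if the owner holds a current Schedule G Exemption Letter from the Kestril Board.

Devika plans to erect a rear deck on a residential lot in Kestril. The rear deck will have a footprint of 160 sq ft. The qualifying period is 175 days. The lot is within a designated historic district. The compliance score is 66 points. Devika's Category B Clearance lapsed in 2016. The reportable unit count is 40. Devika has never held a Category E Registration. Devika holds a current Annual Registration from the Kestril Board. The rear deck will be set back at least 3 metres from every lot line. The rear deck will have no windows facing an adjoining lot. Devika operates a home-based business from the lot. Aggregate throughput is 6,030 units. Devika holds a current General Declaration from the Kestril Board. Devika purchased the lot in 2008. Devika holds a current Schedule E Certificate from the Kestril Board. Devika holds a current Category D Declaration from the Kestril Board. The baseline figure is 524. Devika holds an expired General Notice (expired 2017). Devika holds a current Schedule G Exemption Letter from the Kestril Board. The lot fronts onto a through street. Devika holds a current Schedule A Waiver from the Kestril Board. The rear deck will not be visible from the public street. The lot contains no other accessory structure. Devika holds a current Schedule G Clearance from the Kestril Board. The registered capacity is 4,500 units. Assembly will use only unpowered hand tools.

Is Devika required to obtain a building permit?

Exception (a)'s conditions are all satisfied: no windows face an adjoining lot; the structure will not be visible from the street; assembly uses only hand tools. However, paragraphs (f)–(g) must be considered: (f) operates — a home-based business operates on the lot. (g) does not operate here (there is no General Notice in force), so (f) stands. (a) is therefore removed.
Exception (b) requires that the owner holds a current Category E Registration from the Kestril Board; but there is no Category E Registration in force, so (b) is unavailable.
Exception (c) fails — the reportable unit count is 40, not less than 37.
All of (d)'s requirements are met (the lot has no other accessory structure; the baseline figure is 524, below the 547 limit). Considering the limiting provisions: (i) would limit (d) — the compliance score is 66 points, under the 71 points limit — but (j) sets (i) aside: (j) applies — a current Category D Declaration is held. (k) would limit (j) — aggregate throughput is 6,030 units, less than the 6,060 units limit — but (l) sets (k) aside: (l) operates against (k): the lot is in a historic district. (m) would limit (l) — a current Schedule G Clearance is held — but (n) sets (m) aside: (n) is engaged — a current Schedule E Certificate is held. (o), which would lift (n), is inapplicable — the Category B Clearance is not current. So (d) applies.
Exception (e): the setback is at least 3 m on every side; a current General Declaration is held — every condition holds. But: (p) operates — a current Schedule G Exemption Letter is held. Exception (e) does not apply.

No — exception (d) applies; Devika does not need a building permit.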